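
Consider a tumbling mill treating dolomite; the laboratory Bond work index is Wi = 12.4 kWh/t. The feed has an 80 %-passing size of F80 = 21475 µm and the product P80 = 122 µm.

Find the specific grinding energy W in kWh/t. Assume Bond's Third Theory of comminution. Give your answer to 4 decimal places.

W = 10.3803 kWh/t

W = 10 Wi (P80^-0.5 − F80^-0.5)
1/√122 = 0.090536;  1/√21475 = 0.006824
W = 10·12.4·(0.090536 − 0.006824) = 10.3803 kWh/t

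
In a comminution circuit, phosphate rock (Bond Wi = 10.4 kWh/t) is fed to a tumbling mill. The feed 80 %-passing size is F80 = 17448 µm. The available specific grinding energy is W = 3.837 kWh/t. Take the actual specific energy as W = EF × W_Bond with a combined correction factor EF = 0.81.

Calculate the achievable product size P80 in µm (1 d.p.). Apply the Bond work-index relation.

W = 10 Wi (1/√P80 − 1/√F80)  [Bond]
W_Bond = W / EF = 3.837 / 0.81 = 4.7370 kWh/t
⇒ 1/√P80 = W_Bond/(10 Wi) + 1/√F80
  = 4.7370/(10·10.4) + 1/√17448 = 0.045548 + 0.007571 = 0.053119
P80 = (1/0.053119)² = 18.8257² = 354.41 µm

P80 = 354.4 µm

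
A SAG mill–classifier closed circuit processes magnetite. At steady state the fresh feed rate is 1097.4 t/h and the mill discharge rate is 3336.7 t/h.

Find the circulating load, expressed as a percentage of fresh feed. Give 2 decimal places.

CL = 204.06 %

Steady state: M = F + R.
R = M − F = 3336.7 − 1097.4 = 2239.3 t/h
CL = 100·R/F = 100·2239.3/1097.4 = 204.06 %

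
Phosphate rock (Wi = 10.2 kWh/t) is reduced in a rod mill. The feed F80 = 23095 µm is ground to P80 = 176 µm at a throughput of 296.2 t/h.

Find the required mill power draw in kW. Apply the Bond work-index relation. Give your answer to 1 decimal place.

P = 2078.5 kW

W = 10 Wi (1/√P80 − 1/√F80)  [Bond]
W = 10·10.2·(1/√176 − 1/√23095) = 10·10.2·(0.068798) = 7.0174 kWh/t
Power = W × throughput = 7.0174 kWh/t × 296.2 t/h = 2078.5 kW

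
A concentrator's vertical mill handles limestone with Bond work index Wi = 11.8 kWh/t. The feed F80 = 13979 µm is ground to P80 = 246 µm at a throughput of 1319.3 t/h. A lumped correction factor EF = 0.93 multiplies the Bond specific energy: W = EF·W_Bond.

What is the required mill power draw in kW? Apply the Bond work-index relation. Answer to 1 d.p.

W_Bond = 10·Wi·(1/√P₈₀ − 1/√F₈₀)
W = 10·11.8·(1/√246 − 1/√13979) = 10·11.8·(0.055300) = 6.5254 kWh/t
Corrected W = EF·W_Bond = 0.93·6.5254 = 6.0686 kWh/t
P = W·T = 6.0686·1319.3 = 8006.3 kW

P = 8006.3 kW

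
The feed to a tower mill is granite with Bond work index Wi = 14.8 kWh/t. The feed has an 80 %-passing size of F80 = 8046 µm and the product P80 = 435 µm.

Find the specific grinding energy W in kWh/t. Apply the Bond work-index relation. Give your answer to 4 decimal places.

W = 10 Wi (P80^-0.5 − F80^-0.5)
1/√435 = 0.047946;  1/√8046 = 0.011148
W = 10·14.8·(0.047946 − 0.011148) = 5.4461 kWh/t

W = 5.4461 kWh/t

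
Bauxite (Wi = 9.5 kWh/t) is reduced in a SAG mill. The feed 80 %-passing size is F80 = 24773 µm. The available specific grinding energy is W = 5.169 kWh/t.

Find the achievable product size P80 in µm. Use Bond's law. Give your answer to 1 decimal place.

W_Bond = 10·Wi·(1/√P₈₀ − 1/√F₈₀)
⇒ 1/√P80 = W/(10 Wi) + 1/√F80
  = 5.1690/(10·9.5) + 1/√24773 = 0.054411 + 0.006353 = 0.060764
P80 = (1/0.060764)² = 16.4571² = 270.84 µm

P80 = 270.8 µm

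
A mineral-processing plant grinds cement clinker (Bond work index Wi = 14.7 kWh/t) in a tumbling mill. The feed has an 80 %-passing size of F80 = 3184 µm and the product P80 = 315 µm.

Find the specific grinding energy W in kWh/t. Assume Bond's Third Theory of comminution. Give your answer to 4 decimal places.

W = 5.6774 kWh/t

W = 10·Wi·[P80^(−½) − F80^(−½)]
1/√315 = 0.056344;  1/√3184 = 0.017722
W = 10·14.7·(0.056344 − 0.017722) = 5.6774 kWh/t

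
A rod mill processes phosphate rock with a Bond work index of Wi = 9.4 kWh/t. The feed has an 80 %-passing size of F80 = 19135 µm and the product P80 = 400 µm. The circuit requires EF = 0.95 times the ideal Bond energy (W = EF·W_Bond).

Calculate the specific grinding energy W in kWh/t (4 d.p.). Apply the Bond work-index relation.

W = 3.8194 kWh/t

W = 10 Wi (P80^-0.5 − F80^-0.5)
1/√400 = 0.050000;  1/√19135 = 0.007229
W = 10·9.4·(0.050000 − 0.007229) = 4.0205 kWh/t
With EF = 0.95: W = 4.0205·0.95 = 3.8194 kWh/t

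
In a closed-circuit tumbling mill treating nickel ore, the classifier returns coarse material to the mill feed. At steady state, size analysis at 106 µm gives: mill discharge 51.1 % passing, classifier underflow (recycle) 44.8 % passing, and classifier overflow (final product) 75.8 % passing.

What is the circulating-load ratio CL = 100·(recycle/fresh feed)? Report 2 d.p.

Balance %-passing 106 µm (r = R/F):
(1+r)·d = r·u + o ⇒ r = (o−d)/(d−u)
r = (75.8 − 51.1)/(51.1 − 44.8) = 24.7/6.3 = 3.9206
CL = 100·r = 392.06 %

CL = 392.06 %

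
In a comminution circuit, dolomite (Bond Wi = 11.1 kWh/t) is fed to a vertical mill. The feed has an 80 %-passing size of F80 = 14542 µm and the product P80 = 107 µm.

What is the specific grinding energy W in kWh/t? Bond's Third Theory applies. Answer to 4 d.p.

W = 9.8103 kWh/t

W_Bond = 10·Wi·(1/√P₈₀ − 1/√F₈₀)
1/√107 = 0.096674;  1/√14542 = 0.008293
W = 10·11.1·(0.096674 − 0.008293) = 9.8103 kWh/t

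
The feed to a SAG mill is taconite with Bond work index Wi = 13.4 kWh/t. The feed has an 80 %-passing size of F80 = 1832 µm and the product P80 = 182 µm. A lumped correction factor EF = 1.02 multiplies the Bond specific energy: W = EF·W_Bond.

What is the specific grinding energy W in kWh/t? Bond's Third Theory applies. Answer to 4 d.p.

W = 6.9381 kWh/t

W_Bond = 10·Wi·(1/√P₈₀ − 1/√F₈₀)
1/√182 = 0.074125;  1/√1832 = 0.023363
W = 10·13.4·(0.074125 − 0.023363) = 6.8020 kWh/t
Apply correction: 6.8020 × 1.02 = 6.9381 kWh/t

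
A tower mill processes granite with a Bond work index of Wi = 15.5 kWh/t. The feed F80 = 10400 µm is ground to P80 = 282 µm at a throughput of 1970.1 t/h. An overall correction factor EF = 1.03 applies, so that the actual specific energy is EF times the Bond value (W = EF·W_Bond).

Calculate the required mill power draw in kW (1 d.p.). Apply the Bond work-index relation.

P = 15645.6 kW

Bond:  W = 10 Wi (1/√P − 1/√F)
W = 10·15.5·(1/√282 − 1/√10400) = 10·15.5·(0.049743) = 7.7102 kWh/t
Apply correction: 7.7102 × 1.03 = 7.9415 kWh/t
Power = W × throughput = 7.9415 kWh/t × 1970.1 t/h = 15645.6 kW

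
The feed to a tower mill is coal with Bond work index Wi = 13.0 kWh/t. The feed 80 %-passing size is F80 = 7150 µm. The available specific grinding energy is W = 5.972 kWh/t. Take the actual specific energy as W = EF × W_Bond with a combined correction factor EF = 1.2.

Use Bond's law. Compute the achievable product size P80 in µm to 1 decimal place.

W = 10·Wi·(P80^(-½) − F80^(-½))
W_Bond = W / EF = 5.972 / 1.2 = 4.9767 kWh/t
P80^-0.5 = F80^-0.5 + W_Bond/(10 Wi)
  = 4.9767/(10·13.0) + 1/√7150 = 0.038282 + 0.011826 = 0.050108
P80 = (1/0.050108)² = 19.9568² = 398.27 µm

P80 = 398.3 µm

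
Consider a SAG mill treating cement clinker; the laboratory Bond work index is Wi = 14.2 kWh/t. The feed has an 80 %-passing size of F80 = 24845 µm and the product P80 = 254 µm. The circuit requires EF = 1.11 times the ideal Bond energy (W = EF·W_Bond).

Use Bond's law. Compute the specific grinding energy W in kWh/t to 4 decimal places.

W = 8.8900 kWh/t

W = 10 Wi (1/√P80 − 1/√F80)  [Bond]
1/√254 = 0.062746;  1/√24845 = 0.006344
W = 10·14.2·(0.062746 − 0.006344) = 8.0090 kWh/t
Apply correction: 8.0090 × 1.11 = 8.8900 kWh/t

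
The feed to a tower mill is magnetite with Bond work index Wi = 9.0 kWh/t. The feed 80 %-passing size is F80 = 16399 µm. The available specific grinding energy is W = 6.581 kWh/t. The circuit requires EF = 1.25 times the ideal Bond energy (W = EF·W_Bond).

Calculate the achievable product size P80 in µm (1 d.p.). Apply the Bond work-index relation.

P80 = 227.4 µm

Bond:  W = 10 Wi (1/√P − 1/√F)
W_Bond = W / EF = 6.581 / 1.25 = 5.2648 kWh/t
⇒ 1/√P80 = W_Bond/(10·Wi) + 1/√F80
  = 5.2648/(10·9.0) + 1/√16399 = 0.058498 + 0.007809 = 0.066307
P80 = (1/0.066307)² = 15.0814² = 227.45 µm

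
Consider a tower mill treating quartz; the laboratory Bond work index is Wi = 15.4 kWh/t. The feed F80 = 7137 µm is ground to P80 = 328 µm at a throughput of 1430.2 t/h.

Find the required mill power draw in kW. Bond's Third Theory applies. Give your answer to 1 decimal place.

P = 9554.2 kW

W = 10 Wi (1/√P80 − 1/√F80)  [Bond]
W = 10·15.4·(1/√328 − 1/√7137) = 10·15.4·(0.043379) = 6.6803 kWh/t
P = W·T = 6.6803·1430.2 = 9554.2 kW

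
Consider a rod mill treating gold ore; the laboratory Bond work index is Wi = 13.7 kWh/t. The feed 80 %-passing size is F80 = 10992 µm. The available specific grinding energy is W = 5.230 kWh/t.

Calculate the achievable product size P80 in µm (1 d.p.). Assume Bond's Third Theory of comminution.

W = 10·Wi·(P80^(-½) − F80^(-½))
⇒ 1/√P80 = W/(10·Wi) + 1/√F80
  = 5.2300/(10·13.7) + 1/√10992 = 0.038175 + 0.009538 = 0.047713
P80 = (1/0.047713)² = 20.9585² = 439.26 µm

P80 = 439.3 µm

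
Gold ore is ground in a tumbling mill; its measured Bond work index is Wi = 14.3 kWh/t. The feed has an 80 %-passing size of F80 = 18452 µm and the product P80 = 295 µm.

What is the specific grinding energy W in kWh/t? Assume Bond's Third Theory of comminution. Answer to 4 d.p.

W = 7.2731 kWh/t

W = 10 Wi / √P80 − 10 Wi / √F80
1/√295 = 0.058222;  1/√18452 = 0.007362
W = 10·14.3·(0.058222 − 0.007362) = 7.2731 kWh/t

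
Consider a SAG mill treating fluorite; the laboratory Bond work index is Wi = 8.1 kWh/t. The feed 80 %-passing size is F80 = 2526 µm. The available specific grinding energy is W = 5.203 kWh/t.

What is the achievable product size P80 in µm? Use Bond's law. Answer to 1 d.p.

P80 = 141.3 µm

W = 10·Wi·[P80^(−½) − F80^(−½)]
1/√P80 = 1/√F80 + W/(10·Wi)
  = 5.2030/(10·8.1) + 1/√2526 = 0.064235 + 0.019897 = 0.084131
P80 = (1/0.084131)² = 11.8862² = 141.28 µm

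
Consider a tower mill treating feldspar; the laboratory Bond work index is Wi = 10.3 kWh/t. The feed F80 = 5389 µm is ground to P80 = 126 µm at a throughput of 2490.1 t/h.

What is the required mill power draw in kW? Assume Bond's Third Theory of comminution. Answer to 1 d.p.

P = 19355.3 kW

Bond: W = 10·Wi·(1/√P80 − 1/√F80)
W = 10·10.3·(1/√126 − 1/√5389) = 10·10.3·(0.075465) = 7.7729 kWh/t
P = W·T = 7.7729·2490.1 = 19355.3 kW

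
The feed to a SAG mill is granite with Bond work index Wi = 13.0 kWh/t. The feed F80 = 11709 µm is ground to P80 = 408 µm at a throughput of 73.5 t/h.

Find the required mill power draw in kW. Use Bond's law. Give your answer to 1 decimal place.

P = 384.7 kW

W = 10 Wi (1/√P80 − 1/√F80)  [Bond]
W = 10·13.0·(1/√408 − 1/√11709) = 10·13.0·(0.040266) = 5.2346 kWh/t
P = W·T = 5.2346·73.5 = 384.7 kW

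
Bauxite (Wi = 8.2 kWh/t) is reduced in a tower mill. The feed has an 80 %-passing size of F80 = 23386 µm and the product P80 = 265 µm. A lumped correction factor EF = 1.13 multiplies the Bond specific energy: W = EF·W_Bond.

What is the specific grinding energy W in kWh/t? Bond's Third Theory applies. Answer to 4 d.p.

W = 10 Wi / √P80 − 10 Wi / √F80
1/√265 = 0.061430;  1/√23386 = 0.006539
W = 10·8.2·(0.061430 − 0.006539) = 4.5010 kWh/t
Apply correction: 4.5010 × 1.13 = 5.0861 kWh/t

W = 5.0861 kWh/t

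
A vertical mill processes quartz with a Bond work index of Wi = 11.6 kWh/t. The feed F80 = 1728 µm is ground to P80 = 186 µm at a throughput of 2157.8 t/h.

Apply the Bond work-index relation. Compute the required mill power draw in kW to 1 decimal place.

P = 12331.8 kW

W_Bond = 10·Wi·(1/√P₈₀ − 1/√F₈₀)
W = 10·11.6·(1/√186 − 1/√1728) = 10·11.6·(0.049267) = 5.7150 kWh/t
P = W·T = 5.7150·2157.8 = 12331.8 kW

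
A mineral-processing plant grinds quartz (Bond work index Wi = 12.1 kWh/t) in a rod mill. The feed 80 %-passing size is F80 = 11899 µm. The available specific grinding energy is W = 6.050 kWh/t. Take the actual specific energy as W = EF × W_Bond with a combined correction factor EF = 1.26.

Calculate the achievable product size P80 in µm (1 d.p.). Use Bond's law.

W_Bond = 10·Wi·(1/√P₈₀ − 1/√F₈₀)
W_Bond = W / EF = 6.050 / 1.26 = 4.8016 kWh/t
P80^-0.5 = F80^-0.5 + W_Bond/(10 Wi)
  = 4.8016/(10·12.1) + 1/√11899 = 0.039683 + 0.009167 = 0.048850
P80 = (1/0.048850)² = 20.4709² = 419.06 µm

P80 = 419.1 µm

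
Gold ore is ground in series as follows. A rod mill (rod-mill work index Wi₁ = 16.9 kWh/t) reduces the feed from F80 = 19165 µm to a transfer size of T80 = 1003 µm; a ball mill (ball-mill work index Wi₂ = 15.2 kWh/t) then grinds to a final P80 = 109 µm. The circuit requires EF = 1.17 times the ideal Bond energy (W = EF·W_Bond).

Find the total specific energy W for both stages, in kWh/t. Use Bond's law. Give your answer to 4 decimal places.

W = 16.2337 kWh/t

W = 10·Wi·(P80^(-½) − F80^(-½))
Stage 1 (19165→1003 µm, Wi₁=16.9): W₁ = 10·16.9·(0.031575 − 0.007223) = 4.1155 kWh/t
Stage 2 (1003→109 µm, Wi₂=15.2): W₂ = 10·15.2·(0.095783 − 0.031575) = 9.7595 kWh/t
W = W₁ + W₂ = 4.1155 + 9.7595 = 13.8750 kWh/t
Apply correction: 13.8750 × 1.17 = 16.2337 kWh/t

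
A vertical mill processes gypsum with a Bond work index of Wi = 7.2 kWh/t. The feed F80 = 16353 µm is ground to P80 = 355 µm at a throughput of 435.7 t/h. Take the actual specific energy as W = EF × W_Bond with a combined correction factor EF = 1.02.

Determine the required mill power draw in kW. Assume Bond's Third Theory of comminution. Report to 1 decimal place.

W = 10 Wi / √P80 − 10 Wi / √F80
W = 10·7.2·(1/√355 − 1/√16353) = 10·7.2·(0.045255) = 3.2583 kWh/t
With EF = 1.02: W = 3.2583·1.02 = 3.3235 kWh/t
Mill draw = 3.3235 × 435.7 = 1448.0 kW

P = 1448.0 kW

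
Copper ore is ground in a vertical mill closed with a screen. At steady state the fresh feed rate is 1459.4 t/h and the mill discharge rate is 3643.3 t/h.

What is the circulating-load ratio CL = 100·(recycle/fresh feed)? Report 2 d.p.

Discharge = new feed + return, hence
R = M − F = 3643.3 − 1459.4 = 2183.9 t/h
CL = 100·R/F = 100·2183.9/1459.4 = 149.64 %

CL = 149.64 %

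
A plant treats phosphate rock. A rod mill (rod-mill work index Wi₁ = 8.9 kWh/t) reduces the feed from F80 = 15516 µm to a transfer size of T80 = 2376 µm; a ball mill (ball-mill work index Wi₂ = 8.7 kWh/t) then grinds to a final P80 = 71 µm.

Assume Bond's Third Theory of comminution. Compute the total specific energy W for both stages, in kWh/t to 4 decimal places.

W = 10 Wi (1/√P80 − 1/√F80)  [Bond]
Stage 1 (15516→2376 µm, Wi₁=8.9): W₁ = 10·8.9·(0.020515 − 0.008028) = 1.1114 kWh/t
Stage 2 (2376→71 µm, Wi₂=8.7): W₂ = 10·8.7·(0.118678 − 0.020515) = 8.5402 kWh/t
W = W₁ + W₂ = 1.1114 + 8.5402 = 9.6515 kWh/t

W = 9.6515 kWh/t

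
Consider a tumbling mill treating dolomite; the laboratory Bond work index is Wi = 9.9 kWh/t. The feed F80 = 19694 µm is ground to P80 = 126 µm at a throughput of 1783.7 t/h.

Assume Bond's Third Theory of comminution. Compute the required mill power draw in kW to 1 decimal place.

P = 14473.2 kW

Bond:  W = 10 Wi (1/√P − 1/√F)
W = 10·9.9·(1/√126 − 1/√19694) = 10·9.9·(0.081961) = 8.1142 kWh/t
P = W·T = 8.1142·1783.7 = 14473.2 kW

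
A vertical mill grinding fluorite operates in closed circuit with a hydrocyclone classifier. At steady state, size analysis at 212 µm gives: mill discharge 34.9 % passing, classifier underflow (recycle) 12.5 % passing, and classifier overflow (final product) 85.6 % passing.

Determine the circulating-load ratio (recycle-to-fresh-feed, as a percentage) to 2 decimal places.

CL = 226.34 %

Two-product formula at 212 µm:
r = (o − d)/(d − u)
r = (85.6 − 34.9)/(34.9 − 12.5) = 50.7/22.4 = 2.2634
CL = 100·r = 226.34 %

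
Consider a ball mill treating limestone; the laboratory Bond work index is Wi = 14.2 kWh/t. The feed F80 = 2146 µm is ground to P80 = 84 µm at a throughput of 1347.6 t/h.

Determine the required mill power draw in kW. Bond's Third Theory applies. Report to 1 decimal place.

P = 16748.2 kW

W = 10 Wi (1/√P80 − 1/√F80)  [Bond]
W = 10·14.2·(1/√84 − 1/√2146) = 10·14.2·(0.087522) = 12.4282 kWh/t
P_mill = W·ṁ = 12.4282·1347.6 = 16748.2 kW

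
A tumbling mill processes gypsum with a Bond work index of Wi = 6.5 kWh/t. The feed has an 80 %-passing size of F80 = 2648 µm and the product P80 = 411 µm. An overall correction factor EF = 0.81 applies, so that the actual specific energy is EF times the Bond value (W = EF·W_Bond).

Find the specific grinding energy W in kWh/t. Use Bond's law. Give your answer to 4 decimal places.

W = 1.5739 kWh/t

W = 10·Wi·[P80^(−½) − F80^(−½)]
1/√411 = 0.049326;  1/√2648 = 0.019433
W = 10·6.5·(0.049326 − 0.019433) = 1.9431 kWh/t
Apply correction: 1.9431 × 0.81 = 1.5739 kWh/t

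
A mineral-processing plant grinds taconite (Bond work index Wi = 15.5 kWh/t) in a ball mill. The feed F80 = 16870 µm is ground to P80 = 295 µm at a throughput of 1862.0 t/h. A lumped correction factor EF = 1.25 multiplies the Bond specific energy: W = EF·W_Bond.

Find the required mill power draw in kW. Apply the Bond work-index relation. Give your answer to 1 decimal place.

P = 18226.8 kW

Bond: W = 10·Wi·(1/√P80 − 1/√F80)
W = 10·15.5·(1/√295 − 1/√16870) = 10·15.5·(0.050523) = 7.8311 kWh/t
W_actual = 1.25 × 7.8311 = 9.7889 kWh/t
Power = W × throughput = 9.7889 kWh/t × 1862.0 t/h = 18226.8 kW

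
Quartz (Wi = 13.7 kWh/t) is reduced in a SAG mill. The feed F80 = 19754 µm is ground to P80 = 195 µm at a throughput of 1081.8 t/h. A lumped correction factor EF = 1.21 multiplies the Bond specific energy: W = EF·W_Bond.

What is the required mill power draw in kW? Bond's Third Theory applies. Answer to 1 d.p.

P = 11566.2 kW

W = 10·Wi·(P80^(-½) − F80^(-½))
W = 10·13.7·(1/√195 − 1/√19754) = 10·13.7·(0.064497) = 8.8360 kWh/t
Corrected W = EF·W_Bond = 1.21·8.8360 = 10.6916 kWh/t
Mill draw = 10.6916 × 1081.8 = 11566.2 kW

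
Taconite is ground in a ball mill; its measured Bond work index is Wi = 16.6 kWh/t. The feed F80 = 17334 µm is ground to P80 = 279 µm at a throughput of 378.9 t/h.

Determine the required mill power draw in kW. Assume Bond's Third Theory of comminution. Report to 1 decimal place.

P = 3287.8 kW

W = 10 Wi (1/√P80 − 1/√F80)  [Bond]
W = 10·16.6·(1/√279 − 1/√17334) = 10·16.6·(0.052273) = 8.6773 kWh/t
P = W·T = 8.6773·378.9 = 3287.8 kW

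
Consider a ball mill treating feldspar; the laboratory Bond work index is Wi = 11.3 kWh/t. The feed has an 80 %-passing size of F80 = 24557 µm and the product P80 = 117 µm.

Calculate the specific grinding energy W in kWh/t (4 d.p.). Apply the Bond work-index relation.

W = 9.7258 kWh/t

Bond:  W = 10 Wi (1/√P − 1/√F)
1/√117 = 0.092450;  1/√24557 = 0.006381
W = 10·11.3·(0.092450 − 0.006381) = 9.7258 kWh/t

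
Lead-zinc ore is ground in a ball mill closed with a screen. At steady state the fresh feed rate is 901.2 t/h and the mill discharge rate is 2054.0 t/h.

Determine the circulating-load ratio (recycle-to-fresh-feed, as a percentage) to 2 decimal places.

M = F + R at steady state, so:
R = M − F = 2054.0 − 901.2 = 1152.8 t/h
CL = 100·R/F = 100·1152.8/901.2 = 127.92 %

CL = 127.92 %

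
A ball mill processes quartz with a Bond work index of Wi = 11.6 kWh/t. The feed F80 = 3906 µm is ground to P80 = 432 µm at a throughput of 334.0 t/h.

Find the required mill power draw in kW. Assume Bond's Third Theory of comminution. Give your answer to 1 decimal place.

W_Bond = 10·Wi·(1/√P₈₀ − 1/√F₈₀)
W = 10·11.6·(1/√432 − 1/√3906) = 10·11.6·(0.032112) = 3.7250 kWh/t
Power = W × throughput = 3.7250 kWh/t × 334.0 t/h = 1244.1 kW

P = 1244.1 kW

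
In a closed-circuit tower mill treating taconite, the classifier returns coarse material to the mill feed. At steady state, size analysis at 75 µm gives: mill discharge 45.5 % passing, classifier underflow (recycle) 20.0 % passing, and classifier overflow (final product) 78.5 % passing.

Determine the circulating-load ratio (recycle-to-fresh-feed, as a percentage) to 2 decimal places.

CL = 129.41 %

Balance %-passing 75 µm (r = R/F):
(1+r)·d = r·u + o ⇒ r = (o−d)/(d−u)
r = (78.5 − 45.5)/(45.5 − 20.0) = 33.0/25.5 = 1.2941
CL = 100·r = 129.41 %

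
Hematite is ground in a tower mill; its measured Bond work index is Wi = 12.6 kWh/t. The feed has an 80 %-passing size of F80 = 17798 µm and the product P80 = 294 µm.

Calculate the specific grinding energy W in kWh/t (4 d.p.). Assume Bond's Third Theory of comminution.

W = 10·Wi·(P80^(-½) − F80^(-½))
1/√294 = 0.058321;  1/√17798 = 0.007496
W = 10·12.6·(0.058321 − 0.007496) = 6.4040 kWh/t

W = 6.4040 kWh/t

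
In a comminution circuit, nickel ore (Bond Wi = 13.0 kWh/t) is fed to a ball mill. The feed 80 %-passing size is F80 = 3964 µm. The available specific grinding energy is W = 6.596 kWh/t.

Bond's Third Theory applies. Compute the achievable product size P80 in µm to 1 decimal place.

W_Bond = 10·Wi·(1/√P₈₀ − 1/√F₈₀)
P80^(−½) = W/(10 Wi) + F80^(−½)
  = 6.5960/(10·13.0) + 1/√3964 = 0.050738 + 0.015883 = 0.066621
P80 = (1/0.066621)² = 15.0102² = 225.31 µm

P80 = 225.3 µm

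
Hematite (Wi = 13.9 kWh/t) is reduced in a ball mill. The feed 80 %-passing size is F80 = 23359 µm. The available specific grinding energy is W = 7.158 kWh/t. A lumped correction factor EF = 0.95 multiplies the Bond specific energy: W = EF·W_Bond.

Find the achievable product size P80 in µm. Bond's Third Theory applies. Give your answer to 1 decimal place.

W = 10·Wi·(P80^(-½) − F80^(-½))
W_Bond = W / EF = 7.158 / 0.95 = 7.5347 kWh/t
P80^(−½) = W_Bond/(10 Wi) + F80^(−½)
  = 7.5347/(10·13.9) + 1/√23359 = 0.054207 + 0.006543 = 0.060750
P80 = (1/0.060750)² = 16.4610² = 270.96 µm

P80 = 271.0 µm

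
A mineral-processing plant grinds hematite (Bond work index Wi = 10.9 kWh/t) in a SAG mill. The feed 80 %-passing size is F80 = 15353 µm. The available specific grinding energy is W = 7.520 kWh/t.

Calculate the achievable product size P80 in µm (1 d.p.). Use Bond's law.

P80 = 168.4 µm

W = 10·Wi·[P80^(−½) − F80^(−½)]
⇒ 1/√P80 = W/(10 Wi) + 1/√F80
  = 7.5200/(10·10.9) + 1/√15353 = 0.068991 + 0.008071 = 0.077061
P80 = (1/0.077061)² = 12.9767² = 168.39 µm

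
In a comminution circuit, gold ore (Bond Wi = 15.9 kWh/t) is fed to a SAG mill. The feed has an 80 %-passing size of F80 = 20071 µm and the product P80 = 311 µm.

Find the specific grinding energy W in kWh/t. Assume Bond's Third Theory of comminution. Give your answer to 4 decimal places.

W = 7.8938 kWh/t

W_Bond = 10·Wi·(1/√P₈₀ − 1/√F₈₀)
1/√311 = 0.056705;  1/√20071 = 0.007059
W = 10·15.9·(0.056705 − 0.007059) = 7.8938 kWh/t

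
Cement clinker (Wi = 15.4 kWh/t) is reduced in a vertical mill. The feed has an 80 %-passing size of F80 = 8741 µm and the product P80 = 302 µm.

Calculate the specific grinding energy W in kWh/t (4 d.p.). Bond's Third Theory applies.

W = 7.2145 kWh/t

W = 10 Wi / √P80 − 10 Wi / √F80
1/√302 = 0.057544;  1/√8741 = 0.010696
W = 10·15.4·(0.057544 − 0.010696) = 7.2145 kWh/t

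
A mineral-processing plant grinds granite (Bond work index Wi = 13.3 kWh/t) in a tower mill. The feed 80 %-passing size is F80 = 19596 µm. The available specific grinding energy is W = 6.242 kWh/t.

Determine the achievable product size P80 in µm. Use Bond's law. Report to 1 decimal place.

P80 = 342.0 µm

W = 10 Wi / √P80 − 10 Wi / √F80
⇒ 1/√P80 = W/(10·Wi) + 1/√F80
  = 6.2420/(10·13.3) + 1/√19596 = 0.046932 + 0.007144 = 0.054076
P80 = (1/0.054076)² = 18.4925² = 341.97 µm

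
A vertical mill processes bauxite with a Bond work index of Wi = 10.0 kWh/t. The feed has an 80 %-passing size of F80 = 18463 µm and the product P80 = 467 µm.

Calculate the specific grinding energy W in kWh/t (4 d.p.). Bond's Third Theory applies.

W = 3.8915 kWh/t

Bond:  W = 10 Wi (1/√P − 1/√F)
1/√467 = 0.046274;  1/√18463 = 0.007360
W = 10·10.0·(0.046274 − 0.007360) = 3.8915 kWh/t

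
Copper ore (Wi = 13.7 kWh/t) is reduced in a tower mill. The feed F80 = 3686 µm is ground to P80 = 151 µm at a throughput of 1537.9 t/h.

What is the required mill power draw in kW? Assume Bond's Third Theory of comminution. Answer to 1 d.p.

W_Bond = 10·Wi·(1/√P₈₀ − 1/√F₈₀)
W = 10·13.7·(1/√151 − 1/√3686) = 10·13.7·(0.064908) = 8.8924 kWh/t
Power = W × throughput = 8.8924 kWh/t × 1537.9 t/h = 13675.6 kW

P = 13675.6 kW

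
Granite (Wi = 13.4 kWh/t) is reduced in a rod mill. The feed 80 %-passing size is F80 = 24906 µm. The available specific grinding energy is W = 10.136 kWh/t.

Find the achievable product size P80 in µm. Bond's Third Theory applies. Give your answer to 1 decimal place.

P80 = 148.8 µm

W = 10 Wi (1/√P80 − 1/√F80)  [Bond]
1/√P80 = 1/√F80 + W/(10·Wi)
  = 10.1360/(10·13.4) + 1/√24906 = 0.075642 + 0.006336 = 0.081978
P80 = (1/0.081978)² = 12.1984² = 148.80 µm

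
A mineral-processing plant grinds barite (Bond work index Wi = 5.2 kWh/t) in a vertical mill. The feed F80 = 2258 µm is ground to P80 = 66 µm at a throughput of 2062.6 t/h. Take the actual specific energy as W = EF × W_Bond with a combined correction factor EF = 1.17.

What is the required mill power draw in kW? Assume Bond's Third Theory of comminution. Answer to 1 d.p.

P = 12805.7 kW

W = 10·Wi·[P80^(−½) − F80^(−½)]
W = 10·5.2·(1/√66 − 1/√2258) = 10·5.2·(0.102047) = 5.3064 kWh/t
Apply correction: 5.3064 × 1.17 = 6.2085 kWh/t
Power = W × throughput = 6.2085 kWh/t × 2062.6 t/h = 12805.7 kW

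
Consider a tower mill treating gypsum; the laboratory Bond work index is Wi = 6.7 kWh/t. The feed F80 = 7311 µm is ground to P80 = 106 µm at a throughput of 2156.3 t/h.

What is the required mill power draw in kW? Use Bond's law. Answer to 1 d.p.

W = 10 Wi (1/√P80 − 1/√F80)  [Bond]
W = 10·6.7·(1/√106 − 1/√7311) = 10·6.7·(0.085433) = 5.7240 kWh/t
P = W·T = 5.7240·2156.3 = 12342.7 kW

P = 12342.7 kW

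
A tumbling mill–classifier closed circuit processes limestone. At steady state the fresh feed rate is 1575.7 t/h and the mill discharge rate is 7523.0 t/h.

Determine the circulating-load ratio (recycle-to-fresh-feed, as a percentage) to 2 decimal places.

M = F + R at steady state, so:
R = M − F = 7523.0 − 1575.7 = 5947.3 t/h
CL = 100·R/F = 100·5947.3/1575.7 = 377.44 %

CL = 377.44 %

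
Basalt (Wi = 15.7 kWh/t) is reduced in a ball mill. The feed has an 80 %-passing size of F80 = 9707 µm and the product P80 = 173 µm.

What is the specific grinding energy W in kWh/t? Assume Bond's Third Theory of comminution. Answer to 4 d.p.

W = 10 Wi (1/√P80 − 1/√F80)  [Bond]
1/√173 = 0.076029;  1/√9707 = 0.010150
W = 10·15.7·(0.076029 − 0.010150) = 10.3430 kWh/t

W = 10.3430 kWh/t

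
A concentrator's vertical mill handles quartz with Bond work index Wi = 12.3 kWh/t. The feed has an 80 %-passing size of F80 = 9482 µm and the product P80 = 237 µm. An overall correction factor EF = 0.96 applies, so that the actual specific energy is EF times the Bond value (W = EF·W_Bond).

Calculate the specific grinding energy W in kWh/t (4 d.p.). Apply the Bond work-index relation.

Bond:  W = 10 Wi (1/√P − 1/√F)
1/√237 = 0.064957;  1/√9482 = 0.010270
W = 10·12.3·(0.064957 − 0.010270) = 6.7266 kWh/t
W_actual = 0.96 × 6.7266 = 6.4575 kWh/t

W = 6.4575 kWh/t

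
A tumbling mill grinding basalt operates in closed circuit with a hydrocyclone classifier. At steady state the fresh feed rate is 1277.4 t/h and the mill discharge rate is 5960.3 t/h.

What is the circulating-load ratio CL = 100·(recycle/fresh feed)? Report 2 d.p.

Discharge = new feed + return, hence
R = M − F = 5960.3 − 1277.4 = 4682.9 t/h
CL = 100·R/F = 100·4682.9/1277.4 = 366.60 %

CL = 366.60 %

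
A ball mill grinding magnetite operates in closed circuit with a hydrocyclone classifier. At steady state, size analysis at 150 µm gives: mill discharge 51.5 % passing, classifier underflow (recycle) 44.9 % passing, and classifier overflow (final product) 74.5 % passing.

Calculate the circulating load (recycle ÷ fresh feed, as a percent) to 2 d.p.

Mass balance on the −150 µm fraction:
Fd + Rd = Ru + Fo ⇒ R/F = (o−d)/(d−u)
r = (74.5 − 51.5)/(51.5 − 44.9) = 23.0/6.6 = 3.4848
CL = 100·r = 348.48 %

CL = 348.48 %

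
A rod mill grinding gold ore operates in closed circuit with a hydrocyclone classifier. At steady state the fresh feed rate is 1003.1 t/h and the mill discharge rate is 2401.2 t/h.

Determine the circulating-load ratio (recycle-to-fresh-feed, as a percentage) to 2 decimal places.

Discharge = new feed + return, hence
R = M − F = 2401.2 − 1003.1 = 1398.1 t/h
CL = 100·R/F = 100·1398.1/1003.1 = 139.38 %

CL = 139.38 %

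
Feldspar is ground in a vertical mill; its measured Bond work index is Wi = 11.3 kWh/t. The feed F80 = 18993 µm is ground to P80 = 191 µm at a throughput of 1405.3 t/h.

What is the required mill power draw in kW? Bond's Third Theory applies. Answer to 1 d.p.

W_Bond = 10·Wi·(1/√P₈₀ − 1/√F₈₀)
W = 10·11.3·(1/√191 − 1/√18993) = 10·11.3·(0.065101) = 7.3565 kWh/t
Power = W × throughput = 7.3565 kWh/t × 1405.3 t/h = 10338.0 kW

P = 10338.0 kW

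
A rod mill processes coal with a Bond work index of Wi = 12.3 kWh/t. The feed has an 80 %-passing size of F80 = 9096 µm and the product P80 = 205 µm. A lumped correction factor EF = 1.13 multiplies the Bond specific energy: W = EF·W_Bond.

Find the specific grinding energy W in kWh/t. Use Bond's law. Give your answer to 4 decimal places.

W = 10 Wi (P80^-0.5 − F80^-0.5)
1/√205 = 0.069843;  1/√9096 = 0.010485
W = 10·12.3·(0.069843 − 0.010485) = 7.3010 kWh/t
W_actual = 1.13 × 7.3010 = 8.2502 kWh/t

W = 8.2502 kWh/t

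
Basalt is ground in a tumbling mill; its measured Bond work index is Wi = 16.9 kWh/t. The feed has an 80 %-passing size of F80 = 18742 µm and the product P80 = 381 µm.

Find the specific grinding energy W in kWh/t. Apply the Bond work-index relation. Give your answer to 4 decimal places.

W = 10 Wi (P80^-0.5 − F80^-0.5)
1/√381 = 0.051232;  1/√18742 = 0.007305
W = 10·16.9·(0.051232 − 0.007305) = 7.4237 kWh/t

W = 7.4237 kWh/t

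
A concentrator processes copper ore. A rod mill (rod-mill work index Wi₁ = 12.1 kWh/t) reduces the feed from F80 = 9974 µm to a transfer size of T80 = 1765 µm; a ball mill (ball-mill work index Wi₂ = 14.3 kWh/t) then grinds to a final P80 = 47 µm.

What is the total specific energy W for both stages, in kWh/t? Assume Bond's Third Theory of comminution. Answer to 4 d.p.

W = 19.1235 kWh/t

Bond: W = 10·Wi·(1/√P80 − 1/√F80)
Stage 1 (9974→1765 µm, Wi₁=12.1): W₁ = 10·12.1·(0.023803 − 0.010013) = 1.6686 kWh/t
Stage 2 (1765→47 µm, Wi₂=14.3): W₂ = 10·14.3·(0.145865 − 0.023803) = 17.4549 kWh/t
W = W₁ + W₂ = 1.6686 + 17.4549 = 19.1235 kWh/t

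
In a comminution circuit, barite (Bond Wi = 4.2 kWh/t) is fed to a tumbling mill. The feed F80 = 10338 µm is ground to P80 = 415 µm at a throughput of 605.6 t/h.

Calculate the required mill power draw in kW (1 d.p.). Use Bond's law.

W = 10 Wi (1/√P80 − 1/√F80)  [Bond]
W = 10·4.2·(1/√415 − 1/√10338) = 10·4.2·(0.039253) = 1.6486 kWh/t
P = W·T = 1.6486·605.6 = 998.4 kW

P = 998.4 kW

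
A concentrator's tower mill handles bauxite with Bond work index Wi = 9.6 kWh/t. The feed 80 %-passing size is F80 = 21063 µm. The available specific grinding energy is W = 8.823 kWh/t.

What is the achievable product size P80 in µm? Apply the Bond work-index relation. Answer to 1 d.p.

W = 10 Wi / √P80 − 10 Wi / √F80
1/√P80 = 1/√F80 + W/(10·Wi)
  = 8.8230/(10·9.6) + 1/√21063 = 0.091906 + 0.006890 = 0.098797
P80 = (1/0.098797)² = 10.1218² = 102.45 µm

P80 = 102.5 µm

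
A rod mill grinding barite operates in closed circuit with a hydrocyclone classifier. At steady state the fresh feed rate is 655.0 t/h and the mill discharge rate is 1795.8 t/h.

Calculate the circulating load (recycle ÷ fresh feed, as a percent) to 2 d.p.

CL = 174.17 %

M = F + R at steady state, so:
R = M − F = 1795.8 − 655.0 = 1140.8 t/h
CL = 100·R/F = 100·1140.8/655.0 = 174.17 %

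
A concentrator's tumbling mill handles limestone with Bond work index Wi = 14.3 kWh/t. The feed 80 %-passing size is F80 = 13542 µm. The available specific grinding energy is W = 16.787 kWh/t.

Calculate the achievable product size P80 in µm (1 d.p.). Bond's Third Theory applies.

Bond: W = 10·Wi·(1/√P80 − 1/√F80)
1/√P80 = 1/√F80 + W/(10·Wi)
  = 16.7870/(10·14.3) + 1/√13542 = 0.117392 + 0.008593 = 0.125985
P80 = (1/0.125985)² = 7.9375² = 63.00 µm

P80 = 63.0 µm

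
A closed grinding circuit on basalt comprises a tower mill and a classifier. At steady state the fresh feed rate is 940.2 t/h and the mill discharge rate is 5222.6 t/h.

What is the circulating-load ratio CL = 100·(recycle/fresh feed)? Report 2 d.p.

CL = 455.48 %

Discharge = new feed + return, hence
R = M − F = 5222.6 − 940.2 = 4282.4 t/h
CL = 100·R/F = 100·4282.4/940.2 = 455.48 %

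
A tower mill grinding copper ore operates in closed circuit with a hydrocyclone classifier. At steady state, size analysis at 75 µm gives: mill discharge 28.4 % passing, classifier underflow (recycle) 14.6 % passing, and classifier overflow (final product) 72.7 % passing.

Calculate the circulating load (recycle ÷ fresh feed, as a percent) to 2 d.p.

CL = 321.01 %

Mass balance on the −75 µm fraction:
(1+r)·d = r·u + o ⇒ r = (o−d)/(d−u)
r = (72.7 − 28.4)/(28.4 − 14.6) = 44.3/13.8 = 3.2101
CL = 100·r = 321.01 %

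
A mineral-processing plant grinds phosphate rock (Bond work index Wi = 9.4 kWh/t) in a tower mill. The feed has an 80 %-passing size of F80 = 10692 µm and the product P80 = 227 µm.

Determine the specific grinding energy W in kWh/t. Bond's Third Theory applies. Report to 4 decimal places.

Bond: W = 10·Wi·(1/√P80 − 1/√F80)
1/√227 = 0.066372;  1/√10692 = 0.009671
W = 10·9.4·(0.066372 − 0.009671) = 5.3299 kWh/t

W = 5.3299 kWh/t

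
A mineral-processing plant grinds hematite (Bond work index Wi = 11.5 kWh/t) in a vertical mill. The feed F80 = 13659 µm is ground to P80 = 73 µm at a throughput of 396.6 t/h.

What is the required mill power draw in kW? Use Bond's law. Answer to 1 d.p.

P = 4947.9 kW

W_Bond = 10·Wi·(1/√P₈₀ − 1/√F₈₀)
W = 10·11.5·(1/√73 − 1/√13659) = 10·11.5·(0.108485) = 12.4757 kWh/t
P_mill = W·ṁ = 12.4757·396.6 = 4947.9 kW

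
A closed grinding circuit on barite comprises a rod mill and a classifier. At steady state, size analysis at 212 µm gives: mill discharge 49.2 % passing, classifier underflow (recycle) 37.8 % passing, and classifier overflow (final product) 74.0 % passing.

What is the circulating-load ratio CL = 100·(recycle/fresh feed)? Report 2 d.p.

CL = 217.54 %

Balance %-passing 212 µm (r = R/F):
d + r·d = r·u + o → r(d−u) = o−d
r = (74.0 − 49.2)/(49.2 − 37.8) = 24.8/11.4 = 2.1754
CL = 100·r = 217.54 %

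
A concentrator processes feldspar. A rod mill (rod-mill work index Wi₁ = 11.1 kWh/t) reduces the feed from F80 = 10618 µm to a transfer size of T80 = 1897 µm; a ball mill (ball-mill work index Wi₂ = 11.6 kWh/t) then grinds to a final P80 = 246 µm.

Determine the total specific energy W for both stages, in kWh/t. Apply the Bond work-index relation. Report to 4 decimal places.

W = 10·Wi·(P80^(-½) − F80^(-½))
Stage 1 (10618→1897 µm, Wi₁=11.1): W₁ = 10·11.1·(0.022960 − 0.009705) = 1.4713 kWh/t
Stage 2 (1897→246 µm, Wi₂=11.6): W₂ = 10·11.6·(0.063758 − 0.022960) = 4.7326 kWh/t
W = W₁ + W₂ = 1.4713 + 4.7326 = 6.2039 kWh/t

W = 6.2039 kWh/t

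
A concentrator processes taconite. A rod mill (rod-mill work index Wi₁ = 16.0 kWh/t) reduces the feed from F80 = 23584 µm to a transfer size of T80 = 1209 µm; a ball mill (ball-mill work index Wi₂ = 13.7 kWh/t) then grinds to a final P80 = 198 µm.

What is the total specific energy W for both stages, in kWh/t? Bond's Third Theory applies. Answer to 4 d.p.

W = 10·Wi·(P80^(-½) − F80^(-½))
Stage 1 (23584→1209 µm, Wi₁=16.0): W₁ = 10·16.0·(0.028760 − 0.006512) = 3.5597 kWh/t
Stage 2 (1209→198 µm, Wi₂=13.7): W₂ = 10·13.7·(0.071067 − 0.028760) = 5.7961 kWh/t
W = W₁ + W₂ = 3.5597 + 5.7961 = 9.3558 kWh/t

W = 9.3558 kWh/t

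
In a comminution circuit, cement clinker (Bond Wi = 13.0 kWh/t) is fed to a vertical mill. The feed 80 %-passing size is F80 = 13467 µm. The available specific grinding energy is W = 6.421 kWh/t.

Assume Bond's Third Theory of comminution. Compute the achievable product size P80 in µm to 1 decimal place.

P80 = 297.2 µm

W = 10 Wi (1/√P80 − 1/√F80)  [Bond]
1/√P80 = 1/√F80 + W/(10·Wi)
  = 6.4210/(10·13.0) + 1/√13467 = 0.049392 + 0.008617 = 0.058009
P80 = (1/0.058009)² = 17.2386² = 297.17 µm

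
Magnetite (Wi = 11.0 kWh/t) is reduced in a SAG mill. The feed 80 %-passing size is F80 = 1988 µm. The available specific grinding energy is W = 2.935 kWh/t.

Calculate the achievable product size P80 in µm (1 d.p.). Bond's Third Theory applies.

Bond: W = 10·Wi·(1/√P80 − 1/√F80)
P80^-0.5 = F80^-0.5 + W/(10 Wi)
  = 2.9350/(10·11.0) + 1/√1988 = 0.026682 + 0.022428 = 0.049110
P80 = (1/0.049110)² = 20.3625² = 414.63 µm

P80 = 414.6 µm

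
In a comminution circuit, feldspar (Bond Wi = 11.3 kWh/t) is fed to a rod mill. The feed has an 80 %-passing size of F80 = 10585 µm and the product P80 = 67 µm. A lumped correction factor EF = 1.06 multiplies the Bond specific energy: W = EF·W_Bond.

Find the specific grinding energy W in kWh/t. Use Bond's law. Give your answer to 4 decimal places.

W = 13.4692 kWh/t

W = 10 Wi (1/√P80 − 1/√F80)  [Bond]
1/√67 = 0.122169;  1/√10585 = 0.009720
W = 10·11.3·(0.122169 − 0.009720) = 12.7068 kWh/t
Corrected W = EF·W_Bond = 1.06·12.7068 = 13.4692 kWh/t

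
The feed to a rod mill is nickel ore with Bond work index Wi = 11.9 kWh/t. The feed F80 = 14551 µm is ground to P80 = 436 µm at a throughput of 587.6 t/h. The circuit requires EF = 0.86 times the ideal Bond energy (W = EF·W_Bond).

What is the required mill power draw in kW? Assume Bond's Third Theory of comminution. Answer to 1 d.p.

P = 2381.4 kW

W = 10·Wi·(P80^(-½) − F80^(-½))
W = 10·11.9·(1/√436 − 1/√14551) = 10·11.9·(0.039601) = 4.7126 kWh/t
W_actual = 0.86 × 4.7126 = 4.0528 kWh/t
P = W·T = 4.0528·587.6 = 2381.4 kW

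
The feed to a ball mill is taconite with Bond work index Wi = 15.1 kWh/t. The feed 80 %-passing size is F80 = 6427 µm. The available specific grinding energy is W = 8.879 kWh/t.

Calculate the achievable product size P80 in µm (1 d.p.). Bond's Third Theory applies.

W = 10·Wi·[P80^(−½) − F80^(−½)]
⇒ 1/√P80 = W/(10 Wi) + 1/√F80
  = 8.8790/(10·15.1) + 1/√6427 = 0.058801 + 0.012474 = 0.071275
P80 = (1/0.071275)² = 14.0302² = 196.85 µm

P80 = 196.8 µm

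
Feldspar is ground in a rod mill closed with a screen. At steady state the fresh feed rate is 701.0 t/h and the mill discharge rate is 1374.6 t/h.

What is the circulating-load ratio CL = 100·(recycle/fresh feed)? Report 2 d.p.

CL = 96.09 %

M = F + R at steady state, so:
R = M − F = 1374.6 − 701.0 = 673.6 t/h
CL = 100·R/F = 100·673.6/701.0 = 96.09 %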